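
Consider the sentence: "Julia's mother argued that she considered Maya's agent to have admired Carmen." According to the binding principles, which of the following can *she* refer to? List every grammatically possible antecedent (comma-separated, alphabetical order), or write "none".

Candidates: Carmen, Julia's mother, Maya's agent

*she* is a pronoun; Principle B requires it to be free in its binding domain — the clause headed by 'considered'.
— Carmen: object of the clause headed by 'admired'; is c-commanded by the pronoun; coreference would bind this R-expression — blocked (Principle C).
— Julia's mother: subject of the matrix clause; c-commands the pronoun but lies outside its binding domain — allowed.
— Maya's agent: subject of the clause headed by 'admired'; is c-commanded by the pronoun; coreference would bind this R-expression — blocked (Principle C).

Julia's mother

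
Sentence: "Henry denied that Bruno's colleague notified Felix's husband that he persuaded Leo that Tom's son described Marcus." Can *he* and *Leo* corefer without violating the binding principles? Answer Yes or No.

*Leo* is an R-expression; Principle C requires it to be free (not bound by any c-commanding expression).
— he: subject of the clause headed by 'persuaded'; the pronoun c-commands the R-expression — coreference blocked (Principle C).

No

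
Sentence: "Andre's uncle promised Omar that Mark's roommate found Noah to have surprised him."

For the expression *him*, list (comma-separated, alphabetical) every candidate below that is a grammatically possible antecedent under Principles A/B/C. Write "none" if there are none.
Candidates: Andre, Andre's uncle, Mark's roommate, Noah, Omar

Andre, Andre's uncle, Mark's roommate, Omar

*him* is a pronoun; Principle B requires it to be free in its binding domain — the clause headed by 'surprised'.
— Andre: possessor inside the subject DP of the matrix clause; does not c-command the pronoun — Principle B does not apply; allowed.
— Andre's uncle: subject of the matrix clause; c-commands the pronoun but lies outside its binding domain — allowed.
— Mark's roommate: subject of the clause headed by 'found'; c-commands the pronoun but lies outside its binding domain — allowed.
— Noah: subject of the clause headed by 'surprised'; c-commands the pronoun within its binding domain — blocked (Principle B).
— Omar: object of the matrix clause; c-commands the pronoun but lies outside its binding domain — allowed.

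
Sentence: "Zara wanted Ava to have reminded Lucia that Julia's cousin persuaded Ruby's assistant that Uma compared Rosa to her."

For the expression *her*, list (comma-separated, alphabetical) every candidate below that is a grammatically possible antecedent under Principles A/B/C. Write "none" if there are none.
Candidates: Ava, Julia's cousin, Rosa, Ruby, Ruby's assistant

*her* is a pronoun; Principle B requires it to be free in its binding domain — the clause headed by 'compared'.
— Ava: subject of the clause headed by 'reminded'; c-commands the pronoun but lies outside its binding domain — allowed.
— Julia's cousin: subject of the clause headed by 'persuaded'; c-commands the pronoun but lies outside its binding domain — allowed.
— Rosa: object of the clause headed by 'compared'; c-commands the pronoun within its binding domain — blocked (Principle B).
— Ruby: possessor inside the object DP of the clause headed by 'persuaded'; does not c-command the pronoun — Principle B does not apply; allowed.
— Ruby's assistant: object of the clause headed by 'persuaded'; c-commands the pronoun but lies outside its binding domain — allowed.

Ava, Julia's cousin, Ruby, Ruby's assistant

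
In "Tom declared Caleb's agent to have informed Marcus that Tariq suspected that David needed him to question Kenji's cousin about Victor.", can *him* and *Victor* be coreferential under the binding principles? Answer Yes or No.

No

*Victor* is an R-expression; Principle C requires it to be free (not bound by any c-commanding expression).
— him: subject of the clause headed by 'question'; the pronoun c-commands the R-expression — coreference blocked (Principle C).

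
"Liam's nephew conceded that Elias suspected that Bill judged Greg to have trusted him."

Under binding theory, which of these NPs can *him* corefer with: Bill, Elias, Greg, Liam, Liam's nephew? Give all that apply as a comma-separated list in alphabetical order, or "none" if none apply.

*him* is a pronoun; Principle B requires it to be free in its binding domain — the clause headed by 'trusted'.
— Bill: subject of the clause headed by 'judged'; c-commands the pronoun but lies outside its binding domain — allowed.
— Elias: subject of the clause headed by 'suspected'; c-commands the pronoun but lies outside its binding domain — allowed.
— Greg: subject of the clause headed by 'trusted'; c-commands the pronoun within its binding domain — blocked (Principle B).
— Liam: possessor inside the subject DP of the matrix clause; does not c-command the pronoun — Principle B does not apply; allowed.
— Liam's nephew: subject of the matrix clause; c-commands the pronoun but lies outside its binding domain — allowed.

Bill, Elias, Liam, Liam's nephew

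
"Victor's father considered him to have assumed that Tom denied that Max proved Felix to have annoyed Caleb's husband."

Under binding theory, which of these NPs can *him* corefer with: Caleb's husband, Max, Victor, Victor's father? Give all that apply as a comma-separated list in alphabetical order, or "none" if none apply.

Victor

*him* is a pronoun; Principle B requires it to be free in its binding domain — the matrix clause.
— Caleb's husband: object of the clause headed by 'annoyed'; is c-commanded by the pronoun; coreference would bind this R-expression — blocked (Principle C).
— Max: subject of the clause headed by 'proved'; is c-commanded by the pronoun; coreference would bind this R-expression — blocked (Principle C).
— Victor: possessor inside the subject DP of the matrix clause; does not c-command the pronoun — Principle B does not apply; allowed.
— Victor's father: subject of the matrix clause; c-commands the pronoun within its binding domain — blocked (Principle B).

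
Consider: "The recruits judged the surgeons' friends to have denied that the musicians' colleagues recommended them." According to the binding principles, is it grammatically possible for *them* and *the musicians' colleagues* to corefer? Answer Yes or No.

No

*them* is a pronoun; Principle B requires it to be free in its binding domain — the clause headed by 'recommended'.
— the musicians' colleagues: subject of the clause headed by 'recommended'; c-commands the pronoun within its binding domain — blocked (Principle B).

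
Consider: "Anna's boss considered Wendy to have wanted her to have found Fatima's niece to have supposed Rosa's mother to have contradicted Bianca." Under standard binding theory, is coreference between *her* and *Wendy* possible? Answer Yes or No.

No

*Wendy* is an R-expression; Principle C requires it to be free (not bound by any c-commanding expression).
— her: subject of the clause headed by 'found'; the R-expression locally c-commands the pronoun — coreference blocked (Principle B on the pronoun).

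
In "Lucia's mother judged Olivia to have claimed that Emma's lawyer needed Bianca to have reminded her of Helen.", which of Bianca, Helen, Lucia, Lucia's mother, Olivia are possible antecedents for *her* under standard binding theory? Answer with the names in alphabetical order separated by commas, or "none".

*her* is a pronoun; Principle B requires it to be free in its binding domain — the clause headed by 'reminded'.
— Bianca: subject of the clause headed by 'reminded'; c-commands the pronoun within its binding domain — blocked (Principle B).
— Helen: second object of the clause headed by 'reminded'; is c-commanded by the pronoun; coreference would bind this R-expression — blocked (Principle C).
— Lucia: possessor inside the subject DP of the matrix clause; does not c-command the pronoun — Principle B does not apply; allowed.
— Lucia's mother: subject of the matrix clause; c-commands the pronoun but lies outside its binding domain — allowed.
— Olivia: subject of the clause headed by 'claimed'; c-commands the pronoun but lies outside its binding domain — allowed.

Lucia, Lucia's mother, Olivia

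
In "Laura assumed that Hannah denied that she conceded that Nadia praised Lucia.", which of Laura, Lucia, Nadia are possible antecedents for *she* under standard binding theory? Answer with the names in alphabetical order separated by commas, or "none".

Laura

*she* is a pronoun; Principle B requires it to be free in its binding domain — the clause headed by 'conceded'.
— Laura: subject of the matrix clause; c-commands the pronoun but lies outside its binding domain — allowed.
— Lucia: object of the clause headed by 'praised'; is c-commanded by the pronoun; coreference would bind this R-expression — blocked (Principle C).
— Nadia: subject of the clause headed by 'praised'; is c-commanded by the pronoun; coreference would bind this R-expression — blocked (Principle C).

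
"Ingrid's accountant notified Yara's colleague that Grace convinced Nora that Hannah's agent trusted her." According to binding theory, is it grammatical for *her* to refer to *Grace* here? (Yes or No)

Yes

*Grace* is an R-expression; Principle C requires it to be free (not bound by any c-commanding expression).
— her: object of the clause headed by 'trusted'; the pronoun does not c-command the R-expression — coreference allowed.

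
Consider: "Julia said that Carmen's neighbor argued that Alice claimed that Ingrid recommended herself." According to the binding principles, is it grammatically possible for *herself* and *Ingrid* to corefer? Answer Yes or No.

*herself* is a reflexive; Principle A requires it to be bound within its binding domain — the clause headed by 'recommended'.
— Ingrid: subject of the clause headed by 'recommended'; c-commands the reflexive within its binding domain — allowed (Principle A).

Yes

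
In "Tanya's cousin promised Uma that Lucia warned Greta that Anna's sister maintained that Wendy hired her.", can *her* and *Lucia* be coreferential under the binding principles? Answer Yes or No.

*Lucia* is an R-expression; Principle C requires it to be free (not bound by any c-commanding expression).
— her: object of the clause headed by 'hired'; the pronoun does not c-command the R-expression — coreference allowed.

Yes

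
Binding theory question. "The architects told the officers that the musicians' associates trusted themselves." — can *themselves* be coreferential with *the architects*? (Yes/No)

*themselves* is a reflexive; Principle A requires it to be bound within its binding domain — the clause headed by 'trusted'.
— the architects: subject of the matrix clause; c-commands the reflexive but lies outside its binding domain — cannot bind it (Principle A).

No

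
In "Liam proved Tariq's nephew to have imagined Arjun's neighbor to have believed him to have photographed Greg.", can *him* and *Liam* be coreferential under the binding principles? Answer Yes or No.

*Liam* is an R-expression; Principle C requires it to be free (not bound by any c-commanding expression).
— him: subject of the clause headed by 'photographed'; the pronoun does not c-command the R-expression — coreference allowed.

Yes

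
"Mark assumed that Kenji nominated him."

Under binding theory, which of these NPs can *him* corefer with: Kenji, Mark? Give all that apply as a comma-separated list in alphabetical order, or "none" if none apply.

*him* is a pronoun; Principle B requires it to be free in its binding domain — the clause headed by 'nominated'.
— Kenji: subject of the clause headed by 'nominated'; c-commands the pronoun within its binding domain — blocked (Principle B).
— Mark: subject of the matrix clause; c-commands the pronoun but lies outside its binding domain — allowed.

Mark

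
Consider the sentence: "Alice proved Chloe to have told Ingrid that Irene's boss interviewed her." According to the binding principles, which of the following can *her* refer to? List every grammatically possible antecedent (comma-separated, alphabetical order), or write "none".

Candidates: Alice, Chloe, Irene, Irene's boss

*her* is a pronoun; Principle B requires it to be free in its binding domain — the clause headed by 'interviewed'.
— Alice: subject of the matrix clause; c-commands the pronoun but lies outside its binding domain — allowed.
— Chloe: subject of the clause headed by 'told'; c-commands the pronoun but lies outside its binding domain — allowed.
— Irene: possessor inside the subject DP of the clause headed by 'interviewed'; does not c-command the pronoun — Principle B does not apply; allowed.
— Irene's boss: subject of the clause headed by 'interviewed'; c-commands the pronoun within its binding domain — blocked (Principle B).

Alice, Chloe, Irene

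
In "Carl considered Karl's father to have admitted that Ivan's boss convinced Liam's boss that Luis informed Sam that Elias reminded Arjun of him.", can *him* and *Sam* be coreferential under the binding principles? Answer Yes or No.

*Sam* is an R-expression; Principle C requires it to be free (not bound by any c-commanding expression).
— him: second object of the clause headed by 'reminded'; the pronoun does not c-command the R-expression — coreference allowed.

Yes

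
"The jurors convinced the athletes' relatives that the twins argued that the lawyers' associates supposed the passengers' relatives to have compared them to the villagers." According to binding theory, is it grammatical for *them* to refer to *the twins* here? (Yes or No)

Yes

*the twins* is an R-expression; Principle C requires it to be free (not bound by any c-commanding expression).
— them: object of the clause headed by 'compared'; the pronoun does not c-command the R-expression — coreference allowed.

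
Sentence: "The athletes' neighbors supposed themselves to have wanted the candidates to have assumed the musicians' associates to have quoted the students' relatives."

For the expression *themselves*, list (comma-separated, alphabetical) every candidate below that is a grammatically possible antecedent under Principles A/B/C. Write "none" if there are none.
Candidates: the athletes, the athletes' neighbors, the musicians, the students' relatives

*themselves* is a reflexive; Principle A requires it to be bound within its binding domain — the matrix clause.
— the athletes: possessor inside the subject DP of the matrix clause; does not c-command the reflexive — cannot bind it (Principle A).
— the athletes' neighbors: subject of the matrix clause; c-commands the reflexive within its binding domain — allowed (Principle A).
— the musicians: possessor inside the subject DP of the clause headed by 'quoted'; does not c-command the reflexive — cannot bind it (Principle A).
— the students' relatives: object of the clause headed by 'quoted'; does not c-command the reflexive — cannot bind it (Principle A).

the athletes' neighbors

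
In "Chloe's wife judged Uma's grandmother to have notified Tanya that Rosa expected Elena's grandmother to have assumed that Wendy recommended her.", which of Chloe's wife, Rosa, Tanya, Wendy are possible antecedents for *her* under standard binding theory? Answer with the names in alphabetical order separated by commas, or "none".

Chloe's wife, Rosa, Tanya

*her* is a pronoun; Principle B requires it to be free in its binding domain — the clause headed by 'recommended'.
— Chloe's wife: subject of the matrix clause; c-commands the pronoun but lies outside its binding domain — allowed.
— Rosa: subject of the clause headed by 'expected'; c-commands the pronoun but lies outside its binding domain — allowed.
— Tanya: object of the clause headed by 'notified'; c-commands the pronoun but lies outside its binding domain — allowed.
— Wendy: subject of the clause headed by 'recommended'; c-commands the pronoun within its binding domain — blocked (Principle B).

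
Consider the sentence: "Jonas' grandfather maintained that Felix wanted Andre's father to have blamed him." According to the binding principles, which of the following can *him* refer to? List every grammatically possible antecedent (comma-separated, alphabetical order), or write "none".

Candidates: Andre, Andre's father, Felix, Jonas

*him* is a pronoun; Principle B requires it to be free in its binding domain — the clause headed by 'blamed'.
— Andre: possessor inside the subject DP of the clause headed by 'blamed'; does not c-command the pronoun — Principle B does not apply; allowed.
— Andre's father: subject of the clause headed by 'blamed'; c-commands the pronoun within its binding domain — blocked (Principle B).
— Felix: subject of the clause headed by 'wanted'; c-commands the pronoun but lies outside its binding domain — allowed.
— Jonas: possessor inside the subject DP of the matrix clause; does not c-command the pronoun — Principle B does not apply; allowed.

Andre, Felix, Jonas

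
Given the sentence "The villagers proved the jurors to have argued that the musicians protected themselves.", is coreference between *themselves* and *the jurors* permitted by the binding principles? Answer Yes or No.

No

*themselves* is a reflexive; Principle A requires it to be bound within its binding domain — the clause headed by 'protected'.
— the jurors: subject of the clause headed by 'argued'; c-commands the reflexive but lies outside its binding domain — cannot bind it (Principle A).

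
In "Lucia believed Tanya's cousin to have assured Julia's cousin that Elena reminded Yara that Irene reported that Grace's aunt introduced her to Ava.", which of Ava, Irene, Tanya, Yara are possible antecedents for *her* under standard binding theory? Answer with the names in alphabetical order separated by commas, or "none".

Irene, Tanya, Yara

*her* is a pronoun; Principle B requires it to be free in its binding domain — the clause headed by 'introduced'.
— Ava: second object of the clause headed by 'introduced'; is c-commanded by the pronoun; coreference would bind this R-expression — blocked (Principle C).
— Irene: subject of the clause headed by 'reported'; c-commands the pronoun but lies outside its binding domain — allowed.
— Tanya: possessor inside the subject DP of the clause headed by 'assured'; does not c-command the pronoun — Principle B does not apply; allowed.
— Yara: object of the clause headed by 'reminded'; c-commands the pronoun but lies outside its binding domain — allowed.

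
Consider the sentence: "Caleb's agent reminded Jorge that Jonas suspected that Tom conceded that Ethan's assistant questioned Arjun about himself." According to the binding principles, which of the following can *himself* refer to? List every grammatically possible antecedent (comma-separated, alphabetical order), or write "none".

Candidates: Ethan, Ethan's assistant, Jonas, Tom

*himself* is a reflexive; Principle A requires it to be bound within its binding domain — the clause headed by 'questioned'.
— Ethan: possessor inside the subject DP of the clause headed by 'questioned'; does not c-command the reflexive — cannot bind it (Principle A).
— Ethan's assistant: subject of the clause headed by 'questioned'; c-commands the reflexive within its binding domain — allowed (Principle A).
— Jonas: subject of the clause headed by 'suspected'; c-commands the reflexive but lies outside its binding domain — cannot bind it (Principle A).
— Tom: subject of the clause headed by 'conceded'; c-commands the reflexive but lies outside its binding domain — cannot bind it (Principle A).

Ethan's assistant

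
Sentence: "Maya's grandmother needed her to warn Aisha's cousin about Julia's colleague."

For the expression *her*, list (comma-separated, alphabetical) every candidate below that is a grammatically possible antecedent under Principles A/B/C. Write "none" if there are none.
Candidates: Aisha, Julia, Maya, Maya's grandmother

*her* is a pronoun; Principle B requires it to be free in its binding domain — the matrix clause.
— Aisha: possessor inside the object DP of the clause headed by 'warn'; is c-commanded by the pronoun; coreference would bind this R-expression — blocked (Principle C).
— Julia: possessor inside the second object DP of the clause headed by 'warn'; is c-commanded by the pronoun; coreference would bind this R-expression — blocked (Principle C).
— Maya: possessor inside the subject DP of the matrix clause; does not c-command the pronoun — Principle B does not apply; allowed.
— Maya's grandmother: subject of the matrix clause; c-commands the pronoun within its binding domain — blocked (Principle B).

Maya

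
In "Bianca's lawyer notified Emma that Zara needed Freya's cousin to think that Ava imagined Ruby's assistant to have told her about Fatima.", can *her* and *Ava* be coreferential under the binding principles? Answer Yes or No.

*Ava* is an R-expression; Principle C requires it to be free (not bound by any c-commanding expression).
— her: object of the clause headed by 'told'; the pronoun does not c-command the R-expression — coreference allowed.

Yes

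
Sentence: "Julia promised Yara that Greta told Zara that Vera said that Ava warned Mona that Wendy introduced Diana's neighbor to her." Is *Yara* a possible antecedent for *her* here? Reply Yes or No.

*her* is a pronoun; Principle B requires it to be free in its binding domain — the clause headed by 'introduced'.
— Yara: object of the matrix clause; c-commands the pronoun but lies outside its binding domain — allowed.

Yes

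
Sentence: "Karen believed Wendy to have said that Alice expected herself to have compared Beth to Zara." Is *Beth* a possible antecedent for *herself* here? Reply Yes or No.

No

*herself* is a reflexive; Principle A requires it to be bound within its binding domain — the clause headed by 'expected'.
— Beth: object of the clause headed by 'compared'; does not c-command the reflexive — cannot bind it (Principle A).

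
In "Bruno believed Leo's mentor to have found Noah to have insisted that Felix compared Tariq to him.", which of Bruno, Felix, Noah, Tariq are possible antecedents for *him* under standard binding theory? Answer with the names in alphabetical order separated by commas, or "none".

*him* is a pronoun; Principle B requires it to be free in its binding domain — the clause headed by 'compared'.
— Bruno: subject of the matrix clause; c-commands the pronoun but lies outside its binding domain — allowed.
— Felix: subject of the clause headed by 'compared'; c-commands the pronoun within its binding domain — blocked (Principle B).
— Noah: subject of the clause headed by 'insisted'; c-commands the pronoun but lies outside its binding domain — allowed.
— Tariq: object of the clause headed by 'compared'; c-commands the pronoun within its binding domain — blocked (Principle B).

Bruno, Noah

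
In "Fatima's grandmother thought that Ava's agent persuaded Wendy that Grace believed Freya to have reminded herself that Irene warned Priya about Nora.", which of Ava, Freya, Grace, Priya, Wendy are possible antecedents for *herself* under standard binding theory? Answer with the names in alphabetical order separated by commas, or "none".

*herself* is a reflexive; Principle A requires it to be bound within its binding domain — the clause headed by 'reminded'.
— Ava: possessor inside the subject DP of the clause headed by 'persuaded'; does not c-command the reflexive — cannot bind it (Principle A).
— Freya: subject of the clause headed by 'reminded'; c-commands the reflexive within its binding domain — allowed (Principle A).
— Grace: subject of the clause headed by 'believed'; c-commands the reflexive but lies outside its binding domain — cannot bind it (Principle A).
— Priya: object of the clause headed by 'warned'; does not c-command the reflexive — cannot bind it (Principle A).
— Wendy: object of the clause headed by 'persuaded'; c-commands the reflexive but lies outside its binding domain — cannot bind it (Principle A).

Freya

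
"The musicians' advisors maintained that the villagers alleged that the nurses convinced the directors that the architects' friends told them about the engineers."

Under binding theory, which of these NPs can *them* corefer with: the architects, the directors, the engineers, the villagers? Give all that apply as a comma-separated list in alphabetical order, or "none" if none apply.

the architects, the directors, the villagers

*them* is a pronoun; Principle B requires it to be free in its binding domain — the clause headed by 'told'.
— the architects: possessor inside the subject DP of the clause headed by 'told'; does not c-command the pronoun — Principle B does not apply; allowed.
— the directors: object of the clause headed by 'convinced'; c-commands the pronoun but lies outside its binding domain — allowed.
— the engineers: second object of the clause headed by 'told'; is c-commanded by the pronoun; coreference would bind this R-expression — blocked (Principle C).
— the villagers: subject of the clause headed by 'alleged'; c-commands the pronoun but lies outside its binding domain — allowed.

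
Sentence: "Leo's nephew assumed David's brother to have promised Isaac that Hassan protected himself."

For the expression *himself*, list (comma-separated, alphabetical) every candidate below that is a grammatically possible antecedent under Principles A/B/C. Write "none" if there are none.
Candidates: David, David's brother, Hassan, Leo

Hassan

*himself* is a reflexive; Principle A requires it to be bound within its binding domain — the clause headed by 'protected'.
— David: possessor inside the subject DP of the clause headed by 'promised'; does not c-command the reflexive — cannot bind it (Principle A).
— David's brother: subject of the clause headed by 'promised'; c-commands the reflexive but lies outside its binding domain — cannot bind it (Principle A).
— Hassan: subject of the clause headed by 'protected'; c-commands the reflexive within its binding domain — allowed (Principle A).
— Leo: possessor inside the subject DP of the matrix clause; does not c-command the reflexive — cannot bind it (Principle A).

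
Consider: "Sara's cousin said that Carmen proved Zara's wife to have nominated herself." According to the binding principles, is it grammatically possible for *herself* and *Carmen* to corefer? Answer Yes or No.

*herself* is a reflexive; Principle A requires it to be bound within its binding domain — the clause headed by 'nominated'.
— Carmen: subject of the clause headed by 'proved'; c-commands the reflexive but lies outside its binding domain — cannot bind it (Principle A).

No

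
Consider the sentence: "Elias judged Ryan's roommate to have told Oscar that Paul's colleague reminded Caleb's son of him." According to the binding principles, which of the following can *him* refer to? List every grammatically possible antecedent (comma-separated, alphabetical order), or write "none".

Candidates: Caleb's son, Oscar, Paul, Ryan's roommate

Oscar, Paul, Ryan's roommate

*him* is a pronoun; Principle B requires it to be free in its binding domain — the clause headed by 'reminded'.
— Caleb's son: object of the clause headed by 'reminded'; c-commands the pronoun within its binding domain — blocked (Principle B).
— Oscar: object of the clause headed by 'told'; c-commands the pronoun but lies outside its binding domain — allowed.
— Paul: possessor inside the subject DP of the clause headed by 'reminded'; does not c-command the pronoun — Principle B does not apply; allowed.
— Ryan's roommate: subject of the clause headed by 'told'; c-commands the pronoun but lies outside its binding domain — allowed.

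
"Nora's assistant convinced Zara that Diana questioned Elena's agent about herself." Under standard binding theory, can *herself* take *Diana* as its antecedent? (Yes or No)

Yes

*herself* is a reflexive; Principle A requires it to be bound within its binding domain — the clause headed by 'questioned'.
— Diana: subject of the clause headed by 'questioned'; c-commands the reflexive within its binding domain — allowed (Principle A).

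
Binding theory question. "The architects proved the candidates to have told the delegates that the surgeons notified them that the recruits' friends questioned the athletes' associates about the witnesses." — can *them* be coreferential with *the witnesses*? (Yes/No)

*them* is a pronoun; Principle B requires it to be free in its binding domain — the clause headed by 'notified'.
— the witnesses: second object of the clause headed by 'questioned'; is c-commanded by the pronoun; coreference would bind this R-expression — blocked (Principle C).

No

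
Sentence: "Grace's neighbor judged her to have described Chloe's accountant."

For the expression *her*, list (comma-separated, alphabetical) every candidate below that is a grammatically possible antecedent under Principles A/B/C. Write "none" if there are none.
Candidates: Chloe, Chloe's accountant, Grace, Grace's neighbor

*her* is a pronoun; Principle B requires it to be free in its binding domain — the matrix clause.
— Chloe: possessor inside the object DP of the clause headed by 'described'; is c-commanded by the pronoun; coreference would bind this R-expression — blocked (Principle C).
— Chloe's accountant: object of the clause headed by 'described'; is c-commanded by the pronoun; coreference would bind this R-expression — blocked (Principle C).
— Grace: possessor inside the subject DP of the matrix clause; does not c-command the pronoun — Principle B does not apply; allowed.
— Grace's neighbor: subject of the matrix clause; c-commands the pronoun within its binding domain — blocked (Principle B).

Grace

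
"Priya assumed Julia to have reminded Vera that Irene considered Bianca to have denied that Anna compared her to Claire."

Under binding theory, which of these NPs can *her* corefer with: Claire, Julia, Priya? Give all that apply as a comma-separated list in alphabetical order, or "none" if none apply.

*her* is a pronoun; Principle B requires it to be free in its binding domain — the clause headed by 'compared'.
— Claire: second object of the clause headed by 'compared'; is c-commanded by the pronoun; coreference would bind this R-expression — blocked (Principle C).
— Julia: subject of the clause headed by 'reminded'; c-commands the pronoun but lies outside its binding domain — allowed.
— Priya: subject of the matrix clause; c-commands the pronoun but lies outside its binding domain — allowed.

Julia, Priya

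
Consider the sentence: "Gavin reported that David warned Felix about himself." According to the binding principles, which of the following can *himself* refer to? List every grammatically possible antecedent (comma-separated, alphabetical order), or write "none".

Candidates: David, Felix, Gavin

*himself* is a reflexive; Principle A requires it to be bound within its binding domain — the clause headed by 'warned'.
— David: subject of the clause headed by 'warned'; c-commands the reflexive within its binding domain — allowed (Principle A).
— Felix: object of the clause headed by 'warned'; c-commands the reflexive within its binding domain — allowed (Principle A).
— Gavin: subject of the matrix clause; c-commands the reflexive but lies outside its binding domain — cannot bind it (Principle A).

David, Felix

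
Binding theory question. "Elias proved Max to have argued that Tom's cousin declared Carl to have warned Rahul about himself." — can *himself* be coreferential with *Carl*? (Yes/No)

*himself* is a reflexive; Principle A requires it to be bound within its binding domain — the clause headed by 'warned'.
— Carl: subject of the clause headed by 'warned'; c-commands the reflexive within its binding domain — allowed (Principle A).

Yes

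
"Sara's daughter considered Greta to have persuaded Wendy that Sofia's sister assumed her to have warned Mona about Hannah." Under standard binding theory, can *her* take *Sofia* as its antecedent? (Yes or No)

*her* is a pronoun; Principle B requires it to be free in its binding domain — the clause headed by 'assumed'.
— Sofia: possessor inside the subject DP of the clause headed by 'assumed'; does not c-command the pronoun — Principle B does not apply; allowed.

Yes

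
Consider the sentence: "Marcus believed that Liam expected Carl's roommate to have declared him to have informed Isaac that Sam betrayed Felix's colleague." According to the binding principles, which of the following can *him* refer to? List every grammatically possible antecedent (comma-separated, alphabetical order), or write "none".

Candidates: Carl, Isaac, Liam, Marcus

*him* is a pronoun; Principle B requires it to be free in its binding domain — the clause headed by 'declared'.
— Carl: possessor inside the subject DP of the clause headed by 'declared'; does not c-command the pronoun — Principle B does not apply; allowed.
— Isaac: object of the clause headed by 'informed'; is c-commanded by the pronoun; coreference would bind this R-expression — blocked (Principle C).
— Liam: subject of the clause headed by 'expected'; c-commands the pronoun but lies outside its binding domain — allowed.
— Marcus: subject of the matrix clause; c-commands the pronoun but lies outside its binding domain — allowed.

Carl, Liam, Marcus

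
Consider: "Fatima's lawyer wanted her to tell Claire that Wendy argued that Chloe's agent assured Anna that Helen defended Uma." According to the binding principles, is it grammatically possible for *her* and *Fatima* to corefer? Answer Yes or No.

*her* is a pronoun; Principle B requires it to be free in its binding domain — the matrix clause.
— Fatima: possessor inside the subject DP of the matrix clause; does not c-command the pronoun — Principle B does not apply; allowed.

Yes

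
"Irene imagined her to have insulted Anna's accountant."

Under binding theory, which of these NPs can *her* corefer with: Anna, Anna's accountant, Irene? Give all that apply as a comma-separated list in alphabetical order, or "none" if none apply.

none

*her* is a pronoun; Principle B requires it to be free in its binding domain — the matrix clause.
— Anna: possessor inside the object DP of the clause headed by 'insulted'; is c-commanded by the pronoun; coreference would bind this R-expression — blocked (Principle C).
— Anna's accountant: object of the clause headed by 'insulted'; is c-commanded by the pronoun; coreference would bind this R-expression — blocked (Principle C).
— Irene: subject of the matrix clause; c-commands the pronoun within its binding domain — blocked (Principle B).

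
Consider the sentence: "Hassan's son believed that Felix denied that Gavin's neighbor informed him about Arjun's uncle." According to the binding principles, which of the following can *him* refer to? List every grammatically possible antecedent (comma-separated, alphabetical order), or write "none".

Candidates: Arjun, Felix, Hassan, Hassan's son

*him* is a pronoun; Principle B requires it to be free in its binding domain — the clause headed by 'informed'.
— Arjun: possessor inside the second object DP of the clause headed by 'informed'; is c-commanded by the pronoun; coreference would bind this R-expression — blocked (Principle C).
— Felix: subject of the clause headed by 'denied'; c-commands the pronoun but lies outside its binding domain — allowed.
— Hassan: possessor inside the subject DP of the matrix clause; does not c-command the pronoun — Principle B does not apply; allowed.
— Hassan's son: subject of the matrix clause; c-commands the pronoun but lies outside its binding domain — allowed.

Felix, Hassan, Hassan's son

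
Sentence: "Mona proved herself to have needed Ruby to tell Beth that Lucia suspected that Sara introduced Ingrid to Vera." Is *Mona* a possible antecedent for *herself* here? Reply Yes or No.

Yes

*herself* is a reflexive; Principle A requires it to be bound within its binding domain — the matrix clause.
— Mona: subject of the matrix clause; c-commands the reflexive within its binding domain — allowed (Principle A).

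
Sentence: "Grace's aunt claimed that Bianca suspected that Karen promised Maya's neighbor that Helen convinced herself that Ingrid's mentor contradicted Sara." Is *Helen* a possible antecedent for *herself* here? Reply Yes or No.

Yes

*herself* is a reflexive; Principle A requires it to be bound within its binding domain — the clause headed by 'convinced'.
— Helen: subject of the clause headed by 'convinced'; c-commands the reflexive within its binding domain — allowed (Principle A).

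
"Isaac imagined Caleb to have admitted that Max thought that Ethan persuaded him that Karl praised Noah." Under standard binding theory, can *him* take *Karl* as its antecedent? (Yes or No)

No

*him* is a pronoun; Principle B requires it to be free in its binding domain — the clause headed by 'persuaded'.
— Karl: subject of the clause headed by 'praised'; is c-commanded by the pronoun; coreference would bind this R-expression — blocked (Principle C).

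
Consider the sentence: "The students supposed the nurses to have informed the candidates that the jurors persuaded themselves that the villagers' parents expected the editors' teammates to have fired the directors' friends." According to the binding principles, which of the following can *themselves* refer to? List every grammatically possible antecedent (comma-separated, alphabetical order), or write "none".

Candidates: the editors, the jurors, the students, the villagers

*themselves* is a reflexive; Principle A requires it to be bound within its binding domain — the clause headed by 'persuaded'.
— the editors: possessor inside the subject DP of the clause headed by 'fired'; does not c-command the reflexive — cannot bind it (Principle A).
— the jurors: subject of the clause headed by 'persuaded'; c-commands the reflexive within its binding domain — allowed (Principle A).
— the students: subject of the matrix clause; c-commands the reflexive but lies outside its binding domain — cannot bind it (Principle A).
— the villagers: possessor inside the subject DP of the clause headed by 'expected'; does not c-command the reflexive — cannot bind it (Principle A).

the jurors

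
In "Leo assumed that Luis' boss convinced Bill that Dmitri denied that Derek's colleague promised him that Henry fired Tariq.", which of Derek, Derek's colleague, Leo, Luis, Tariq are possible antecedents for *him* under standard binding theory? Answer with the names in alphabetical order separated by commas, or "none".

Derek, Leo, Luis

*him* is a pronoun; Principle B requires it to be free in its binding domain — the clause headed by 'promised'.
— Derek: possessor inside the subject DP of the clause headed by 'promised'; does not c-command the pronoun — Principle B does not apply; allowed.
— Derek's colleague: subject of the clause headed by 'promised'; c-commands the pronoun within its binding domain — blocked (Principle B).
— Leo: subject of the matrix clause; c-commands the pronoun but lies outside its binding domain — allowed.
— Luis: possessor inside the subject DP of the clause headed by 'convinced'; does not c-command the pronoun — Principle B does not apply; allowed.
— Tariq: object of the clause headed by 'fired'; is c-commanded by the pronoun; coreference would bind this R-expression — blocked (Principle C).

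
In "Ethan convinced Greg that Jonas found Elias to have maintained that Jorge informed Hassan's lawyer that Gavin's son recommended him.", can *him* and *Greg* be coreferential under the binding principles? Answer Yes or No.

Yes

*Greg* is an R-expression; Principle C requires it to be free (not bound by any c-commanding expression).
— him: object of the clause headed by 'recommended'; the pronoun does not c-command the R-expression — coreference allowed.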